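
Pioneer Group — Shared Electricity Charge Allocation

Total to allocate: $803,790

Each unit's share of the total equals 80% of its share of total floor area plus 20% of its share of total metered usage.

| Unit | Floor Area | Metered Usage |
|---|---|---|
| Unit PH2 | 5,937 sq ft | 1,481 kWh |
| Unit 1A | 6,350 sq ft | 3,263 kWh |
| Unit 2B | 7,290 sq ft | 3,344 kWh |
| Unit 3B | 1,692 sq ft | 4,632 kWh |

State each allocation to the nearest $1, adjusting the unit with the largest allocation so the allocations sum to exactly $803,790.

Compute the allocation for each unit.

Unit PH2: $198,212 · Unit 1A: $233,220 · Unit 2B: $262,663 · Unit 3B: $109,695

Floor area total 21,269; metered usage total 12,720.
Combined weights (80% floor area + 20% metered usage): Unit PH2 0.2466; Unit 1A 0.2902; Unit 2B 0.3268; Unit 3B 0.1365.
Pro-rata amounts: Unit PH2 198,212.27; Unit 1A 233,219.91; Unit 2B 262,662.90; Unit 3B 109,694.92.
Rounded to nearest $1: Unit PH2 $198,212; Unit 1A $233,220; Unit 2B $262,663; Unit 3B $109,695. Sum = $803,790.
Sum already equals the total — no adjustment.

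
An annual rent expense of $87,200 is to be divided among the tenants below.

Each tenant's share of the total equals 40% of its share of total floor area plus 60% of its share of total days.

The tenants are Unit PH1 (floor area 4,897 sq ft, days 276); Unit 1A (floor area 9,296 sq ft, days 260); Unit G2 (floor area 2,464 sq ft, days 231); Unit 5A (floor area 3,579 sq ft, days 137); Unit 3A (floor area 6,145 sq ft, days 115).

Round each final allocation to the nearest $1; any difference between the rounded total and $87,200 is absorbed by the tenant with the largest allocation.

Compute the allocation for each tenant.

Floor area total 26,381; days total 1,019.
Composite weights (40% floor area + 60% days): Unit PH1 0.2368; Unit 1A 0.2940; Unit G2 0.1734; Unit 5A 0.1349; Unit 3A 0.1609.
Unrounded shares: Unit PH1 20,645.71; Unit 1A 25,640.39; Unit G2 15,118.38; Unit 5A 11,766.21; Unit 3A 14,029.31.
At nearest $1: Unit PH1 $20,646; Unit 1A $25,640; Unit G2 $15,118; Unit 5A $11,766; Unit 3A $14,029. Sum = $87,199.
Difference $87,200 − $87,199 = +$1 applied to largest allocation (Unit 1A): Unit 1A becomes $25,641.

Unit PH1: $20,646; Unit 1A: $25,641; Unit G2: $15,118; Unit 5A: $11,766; Unit 3A: $14,029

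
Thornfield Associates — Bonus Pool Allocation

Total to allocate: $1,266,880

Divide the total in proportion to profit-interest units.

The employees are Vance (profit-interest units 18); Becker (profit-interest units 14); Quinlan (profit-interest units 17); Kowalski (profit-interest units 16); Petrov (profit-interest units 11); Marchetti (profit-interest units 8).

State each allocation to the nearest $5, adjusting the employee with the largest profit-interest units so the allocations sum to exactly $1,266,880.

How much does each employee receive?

Vance: $271,480 · Becker: $211,145 · Quinlan: $256,390 · Kowalski: $241,310 · Petrov: $165,900 · Marchetti: $120,655

Total profit-interest units = 84.
Pro-rata amounts: Vance 18/84 × $1,266,880 = 271,474.29; Becker 14/84 × $1,266,880 = 211,146.67; Quinlan 17/84 × $1,266,880 = 256,392.38; Kowalski 16/84 × $1,266,880 = 241,310.48; Petrov 11/84 × $1,266,880 = 165,900.95; Marchetti 8/84 × $1,266,880 = 120,655.24.
Rounded to nearest $5: Vance $271,475; Becker $211,145; Quinlan $256,390; Kowalski $241,310; Petrov $165,900; Marchetti $120,655. Sum = $1,266,875.
Difference $1,266,880 − $1,266,875 = +$5 applied to largest profit-interest units (Vance): Vance becomes $271,480.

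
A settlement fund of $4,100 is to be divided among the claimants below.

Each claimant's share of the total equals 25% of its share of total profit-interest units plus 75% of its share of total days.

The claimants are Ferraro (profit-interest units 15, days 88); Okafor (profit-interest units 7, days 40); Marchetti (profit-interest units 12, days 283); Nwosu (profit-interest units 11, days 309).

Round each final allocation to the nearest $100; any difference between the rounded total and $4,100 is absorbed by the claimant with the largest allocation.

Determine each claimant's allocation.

Ferraro: $700 · Okafor: $300 · Marchetti: $1,500 · Nwosu: $1,600

Profit-interest units total 45; days total 720.
Composite weights (25% profit-interest units + 75% days): Ferraro 0.1750; Okafor 0.0806; Marchetti 0.3615; Nwosu 0.3830.
Proportional shares: Ferraro 717.50; Okafor 330.28; Marchetti 1,481.98; Nwosu 1,570.24.
Rounded to nearest $100: Ferraro $700; Okafor $300; Marchetti $1,500; Nwosu $1,600. Sum = $4,100.
Sum already equals the total — no adjustment.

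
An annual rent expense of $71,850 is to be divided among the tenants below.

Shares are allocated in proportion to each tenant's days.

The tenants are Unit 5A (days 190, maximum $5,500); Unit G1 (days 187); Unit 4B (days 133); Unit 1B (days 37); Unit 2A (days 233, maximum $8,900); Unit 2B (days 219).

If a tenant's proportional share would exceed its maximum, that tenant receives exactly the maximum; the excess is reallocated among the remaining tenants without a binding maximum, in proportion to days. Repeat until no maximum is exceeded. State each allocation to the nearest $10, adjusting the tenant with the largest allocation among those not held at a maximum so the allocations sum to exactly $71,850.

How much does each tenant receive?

Total days = 999.
Pro-rata shares before constraints: Unit 5A 13,665.17; Unit G1 13,449.40; Unit 4B 9,565.62; Unit 1B 2,661.11; Unit 2A 16,757.81; Unit 2B 15,750.90.
Held at cap: Unit 5A ($5,500), Unit 2A ($8,900); balance $57,450 reallocated over remaining days 576.
Shares after redistribution: Unit G1 18,651.30 → $18,650; Unit 4B 13,265.36 → $13,270; Unit 1B 3,690.36 → $3,690; Unit 2B 21,842.97 → $21,840.

Unit 5A: $5,500 · Unit G1: $18,650 · Unit 4B: $13,270 · Unit 1B: $3,690 · Unit 2A: $8,900 · Unit 2B: $21,840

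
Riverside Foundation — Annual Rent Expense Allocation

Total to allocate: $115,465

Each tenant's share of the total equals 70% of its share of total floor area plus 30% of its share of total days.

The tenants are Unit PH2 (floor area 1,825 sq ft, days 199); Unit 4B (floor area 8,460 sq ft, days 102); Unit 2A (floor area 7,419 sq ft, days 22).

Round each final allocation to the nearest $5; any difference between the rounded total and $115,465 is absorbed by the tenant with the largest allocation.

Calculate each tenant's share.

Floor area total 17,704; days total 323.
Blended shares (70% floor area + 30% days): Unit PH2 0.2570; Unit 4B 0.4292; Unit 2A 0.3138.
Unrounded shares: Unit PH2 29,673.18; Unit 4B 49,561.91; Unit 2A 36,229.91.
Rounded to nearest $5: Unit PH2 $29,675; Unit 4B $49,560; Unit 2A $36,230. Sum = $115,465.
No rounding difference to absorb.

Unit PH2: $29,675 | Unit 4B: $49,560 | Unit 2A: $36,230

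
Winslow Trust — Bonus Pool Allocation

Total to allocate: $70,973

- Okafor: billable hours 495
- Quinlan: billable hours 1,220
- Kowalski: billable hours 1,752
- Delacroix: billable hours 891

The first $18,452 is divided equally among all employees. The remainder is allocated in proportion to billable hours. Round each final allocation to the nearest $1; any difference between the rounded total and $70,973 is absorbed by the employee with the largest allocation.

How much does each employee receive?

Okafor: $10,579; Quinlan: $19,316; Kowalski: $25,727; Delacroix: $15,351

$18,452 shared equally gives $4,613 per employee.
Remainder $52,521 by billable hours (total 4,358): Okafor 5,965.56 → $5,966; Quinlan 14,702.99 → $14,703; Kowalski 21,114.45 → $21,114; Delacroix 10,738.00 → $10,738.
Totals: Okafor $4,613 + $5,966 = $10,579; Quinlan $4,613 + $14,703 = $19,316; Kowalski $4,613 + $21,114 = $25,727; Delacroix $4,613 + $10,738 = $15,351.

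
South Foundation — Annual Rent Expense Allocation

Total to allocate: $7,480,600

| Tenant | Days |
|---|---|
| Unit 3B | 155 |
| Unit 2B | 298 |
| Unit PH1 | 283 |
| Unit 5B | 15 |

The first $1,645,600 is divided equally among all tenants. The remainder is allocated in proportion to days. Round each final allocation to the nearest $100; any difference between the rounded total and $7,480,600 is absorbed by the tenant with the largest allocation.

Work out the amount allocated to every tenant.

Equal tier: $1,645,600 ÷ 4 = $411,400 apiece.
Remainder $5,835,000 by days (total 751): Unit 3B 1,204,294.27 → $1,204,300; Unit 2B 2,315,352.86 → $2,315,400; Unit PH1 2,198,808.26 → $2,198,800; Unit 5B 116,544.61 → $116,500.
Totals: Unit 3B $411,400 + $1,204,300 = $1,615,700; Unit 2B $411,400 + $2,315,400 = $2,726,800; Unit PH1 $411,400 + $2,198,800 = $2,610,200; Unit 5B $411,400 + $116,500 = $527,900.

Unit 3B: $1,615,700; Unit 2B: $2,726,800; Unit PH1: $2,610,200; Unit 5B: $527,900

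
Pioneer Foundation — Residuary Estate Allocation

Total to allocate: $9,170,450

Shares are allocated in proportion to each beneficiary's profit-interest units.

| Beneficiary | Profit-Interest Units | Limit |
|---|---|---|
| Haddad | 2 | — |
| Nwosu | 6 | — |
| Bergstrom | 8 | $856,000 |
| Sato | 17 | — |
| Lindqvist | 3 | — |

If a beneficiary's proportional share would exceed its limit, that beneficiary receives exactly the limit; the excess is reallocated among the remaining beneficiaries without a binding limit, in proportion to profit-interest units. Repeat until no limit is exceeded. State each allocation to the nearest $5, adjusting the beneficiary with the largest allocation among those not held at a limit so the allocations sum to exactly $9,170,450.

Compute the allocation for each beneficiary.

Total profit-interest units = 36.
Proportional shares (ignoring caps): Haddad 509,469.44; Nwosu 1,528,408.33; Bergstrom 2,037,877.78; Sato 4,330,490.28; Lindqvist 764,204.17.
Capped: Bergstrom ($856,000); remaining pool $8,314,450 reallocated over remaining profit-interest units 28.
Remaining shares: Haddad 593,889.29 → $593,890; Nwosu 1,781,667.86 → $1,781,670; Sato 5,048,058.93 → $5,048,060; Lindqvist 890,833.93 → $890,835.
Rounding difference −$5 applied to Sato → $5,048,055.

Haddad: $593,890 | Nwosu: $1,781,670 | Bergstrom: $856,000 | Sato: $5,048,055 | Lindqvist: $890,835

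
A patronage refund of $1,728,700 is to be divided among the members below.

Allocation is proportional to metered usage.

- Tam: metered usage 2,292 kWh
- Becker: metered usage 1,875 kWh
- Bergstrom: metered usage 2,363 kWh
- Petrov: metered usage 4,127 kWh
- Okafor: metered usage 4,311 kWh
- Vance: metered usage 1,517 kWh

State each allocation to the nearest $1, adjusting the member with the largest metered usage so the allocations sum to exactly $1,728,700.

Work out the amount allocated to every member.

Tam: $240,351; Becker: $196,622; Bergstrom: $247,796; Petrov: $432,778; Okafor: $452,073; Vance: $159,080

Sum of metered usage: 2,292 + 1,875 + 2,363 + 4,127 + 4,311 + 1,517 = 16,485.
Proportional shares: Tam 240,350.65; Becker 196,621.93; Bergstrom 247,796.06; Petrov 432,777.97; Okafor 452,073.14; Vance 159,080.25.
At nearest $1: Tam $240,351; Becker $196,622; Bergstrom $247,796; Petrov $432,778; Okafor $452,073; Vance $159,080. Sum = $1,728,700.
Rounded total matches; no reconciliation needed.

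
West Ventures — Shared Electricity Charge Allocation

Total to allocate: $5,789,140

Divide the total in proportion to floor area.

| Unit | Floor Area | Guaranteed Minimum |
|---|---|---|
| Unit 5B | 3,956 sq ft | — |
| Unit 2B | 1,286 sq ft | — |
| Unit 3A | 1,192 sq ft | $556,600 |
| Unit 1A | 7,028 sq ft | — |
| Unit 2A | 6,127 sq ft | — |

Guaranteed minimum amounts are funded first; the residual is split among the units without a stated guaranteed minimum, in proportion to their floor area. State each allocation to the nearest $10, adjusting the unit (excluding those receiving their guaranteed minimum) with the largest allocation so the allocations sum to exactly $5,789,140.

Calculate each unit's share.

Unit 5B: $1,125,180 | Unit 2B: $365,770 | Unit 3A: $556,600 | Unit 1A: $1,998,930 | Unit 2A: $1,742,660

Minimums first: Unit 3A $556,600. Balance $5,232,540.
Balance split over remaining floor area 18,397: Unit 5B 1,125,179.55 → $1,125,180; Unit 2B 365,768.68 → $365,770; Unit 1A 1,998,928.69 → $1,998,930; Unit 2A 1,742,663.07 → $1,742,660.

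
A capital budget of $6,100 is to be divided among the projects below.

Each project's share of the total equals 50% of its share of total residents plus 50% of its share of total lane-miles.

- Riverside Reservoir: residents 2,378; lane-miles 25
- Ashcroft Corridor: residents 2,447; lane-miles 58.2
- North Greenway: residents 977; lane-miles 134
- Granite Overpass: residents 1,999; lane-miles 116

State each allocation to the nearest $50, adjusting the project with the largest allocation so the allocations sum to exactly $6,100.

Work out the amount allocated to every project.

Riverside Reservoir: $1,150 | Ashcroft Corridor: $1,500 | North Greenway: $1,600 | Granite Overpass: $1,850

Totals — residents 7,801, lane-miles 333.2.
Blended shares (50% residents + 50% lane-miles): Riverside Reservoir 0.1899; Ashcroft Corridor 0.2442; North Greenway 0.2637; Granite Overpass 0.3022.
Pro-rata amounts: Riverside Reservoir 1,158.58; Ashcroft Corridor 1,489.46; North Greenway 1,608.57; Granite Overpass 1,843.38.
After rounding ($50): Riverside Reservoir $1,150; Ashcroft Corridor $1,500; North Greenway $1,600; Granite Overpass $1,850. Sum = $6,100.
Rounded total matches; no reconciliation needed.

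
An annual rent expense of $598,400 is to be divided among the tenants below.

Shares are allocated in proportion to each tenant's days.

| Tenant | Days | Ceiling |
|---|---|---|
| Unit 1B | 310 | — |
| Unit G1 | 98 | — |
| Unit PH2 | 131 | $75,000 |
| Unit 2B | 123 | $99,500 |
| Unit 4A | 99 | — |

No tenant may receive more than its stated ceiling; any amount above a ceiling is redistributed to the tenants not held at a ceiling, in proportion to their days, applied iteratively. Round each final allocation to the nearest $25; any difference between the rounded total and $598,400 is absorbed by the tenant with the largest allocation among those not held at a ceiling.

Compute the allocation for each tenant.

Unit 1B: $259,200 | Unit G1: $81,925 | Unit PH2: $75,000 | Unit 2B: $99,500 | Unit 4A: $82,775

Combined days = 761.
Pro-rata shares before constraints: Unit 1B 243,763.47; Unit G1 77,060.71; Unit PH2 103,009.72; Unit 2B 96,719.05; Unit 4A 77,847.04.
Cap binds for Unit PH2 ($75,000); balance $523,400 reallocated over remaining days 630.
Cap binds for Unit 2B ($99,500); balance $423,900 reallocated over remaining days 507.
Remaining shares: Unit 1B 259,189.35 → $259,200; Unit G1 81,937.28 → $81,925; Unit 4A 82,773.37 → $82,775.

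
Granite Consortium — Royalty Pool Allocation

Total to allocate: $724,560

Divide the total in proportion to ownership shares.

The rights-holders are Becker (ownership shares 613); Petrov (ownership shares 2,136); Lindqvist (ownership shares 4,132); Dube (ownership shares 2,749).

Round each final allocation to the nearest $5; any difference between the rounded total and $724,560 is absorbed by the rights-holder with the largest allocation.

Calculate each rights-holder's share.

Becker: $46,120 · Petrov: $160,710 · Lindqvist: $310,895 · Dube: $206,835

Total ownership shares = 9,630.
Pro-rata amounts: Becker 613/9,630 × $724,560 = 46,122.04; Petrov 2,136/9,630 × $724,560 = 160,712.37; Lindqvist 4,132/9,630 × $724,560 = 310,891.17; Dube 2,749/9,630 × $724,560 = 206,834.42.
Rounded to nearest $5: Becker $46,120; Petrov $160,710; Lindqvist $310,890; Dube $206,835. Sum = $724,555.
Difference $724,560 − $724,555 = +$5 applied to largest allocation (Lindqvist): Lindqvist becomes $310,895.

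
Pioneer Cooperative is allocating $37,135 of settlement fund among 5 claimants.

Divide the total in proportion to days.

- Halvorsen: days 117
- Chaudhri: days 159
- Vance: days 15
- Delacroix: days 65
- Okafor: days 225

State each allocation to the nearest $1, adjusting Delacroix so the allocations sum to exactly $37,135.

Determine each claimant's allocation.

Halvorsen: $7,478; Chaudhri: $10,163; Vance: $959; Delacroix: $4,154; Okafor: $14,381

Combined days = 581.
Unrounded shares: Halvorsen 117/581 × $37,135 = 7,478.13; Chaudhri 159/581 × $37,135 = 10,162.59; Vance 15/581 × $37,135 = 958.73; Delacroix 65/581 × $37,135 = 4,154.52; Okafor 225/581 × $37,135 = 14,381.02.
At nearest $1: Halvorsen $7,478; Chaudhri $10,163; Vance $959; Delacroix $4,155; Okafor $14,381. Sum = $37,136.
Difference $37,135 − $37,136 = −$1 applied to Delacroix: Delacroix becomes $4,154.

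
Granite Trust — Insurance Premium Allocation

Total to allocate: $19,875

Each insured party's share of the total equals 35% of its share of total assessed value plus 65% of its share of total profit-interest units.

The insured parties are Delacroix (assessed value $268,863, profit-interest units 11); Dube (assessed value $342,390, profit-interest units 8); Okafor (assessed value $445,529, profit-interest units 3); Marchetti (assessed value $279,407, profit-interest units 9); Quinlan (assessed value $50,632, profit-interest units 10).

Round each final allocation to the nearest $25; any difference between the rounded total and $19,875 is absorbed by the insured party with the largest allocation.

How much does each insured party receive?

Delacroix: $4,825; Dube: $4,250; Okafor: $3,175; Marchetti: $4,225; Quinlan: $3,400

Assessed value total 1,386,821; profit-interest units total 41.
Blended shares (35% assessed value + 65% profit-interest units): Delacroix 0.2422; Dube 0.2132; Okafor 0.1600; Marchetti 0.2132; Quinlan 0.1713.
Unrounded shares: Delacroix 4,814.61; Dube 4,238.15; Okafor 3,180.03; Marchetti 4,237.32; Quinlan 3,404.88.
After rounding ($25): Delacroix $4,825; Dube $4,250; Okafor $3,175; Marchetti $4,225; Quinlan $3,400. Sum = $19,875.
Sum already equals the total — no adjustment.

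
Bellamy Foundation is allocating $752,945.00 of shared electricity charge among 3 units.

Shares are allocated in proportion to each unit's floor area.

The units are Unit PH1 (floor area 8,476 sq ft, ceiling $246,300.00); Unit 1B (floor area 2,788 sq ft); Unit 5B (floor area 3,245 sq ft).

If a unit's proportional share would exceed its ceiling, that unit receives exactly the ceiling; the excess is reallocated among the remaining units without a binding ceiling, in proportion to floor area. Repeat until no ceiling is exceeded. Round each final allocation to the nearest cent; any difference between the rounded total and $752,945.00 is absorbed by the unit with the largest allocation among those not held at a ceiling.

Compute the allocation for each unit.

Sum of floor area: 14,509.
Pro-rata shares before constraints: Unit PH1 439,862.2800; Unit 1B 144,683.3455; Unit 5B 168,399.3745.
Capped: Unit PH1 ($246,300.00); remaining pool $506,645.00 reallocated over remaining floor area 6,033.
Remaining shares: Unit 1B 234,133.3101 → $234,133.31; Unit 5B 272,511.6899 → $272,511.69.

Unit PH1: $246,300.00 | Unit 1B: $234,133.31 | Unit 5B: $272,511.69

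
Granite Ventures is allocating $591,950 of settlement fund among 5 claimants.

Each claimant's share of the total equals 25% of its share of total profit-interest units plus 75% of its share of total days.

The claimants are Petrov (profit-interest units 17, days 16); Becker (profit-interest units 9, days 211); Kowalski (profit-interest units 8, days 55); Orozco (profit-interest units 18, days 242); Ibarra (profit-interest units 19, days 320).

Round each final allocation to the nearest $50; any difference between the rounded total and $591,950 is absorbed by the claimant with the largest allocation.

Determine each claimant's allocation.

Petrov: $43,850 | Becker: $129,750 | Kowalski: $45,600 | Orozco: $164,800 | Ibarra: $207,950

Totals — profit-interest units 71, days 844.
Combined weights (25% profit-interest units + 75% days): Petrov 0.0741; Becker 0.2192; Kowalski 0.0770; Orozco 0.2784; Ibarra 0.3513.
Unrounded shares: Petrov 43,849.98; Becker 129,749.60; Kowalski 45,605.85; Orozco 164,815.26; Ibarra 207,929.30.
Rounded to nearest $50: Petrov $43,850; Becker $129,750; Kowalski $45,600; Orozco $164,800; Ibarra $207,950. Sum = $591,950.
Rounded total matches; no reconciliation needed.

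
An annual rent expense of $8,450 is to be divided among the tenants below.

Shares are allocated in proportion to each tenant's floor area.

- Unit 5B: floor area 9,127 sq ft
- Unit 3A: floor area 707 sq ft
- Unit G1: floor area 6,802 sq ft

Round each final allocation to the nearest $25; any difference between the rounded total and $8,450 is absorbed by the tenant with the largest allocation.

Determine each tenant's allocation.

Unit 5B: $4,650 · Unit 3A: $350 · Unit G1: $3,450

Sum of floor area: 16,636.
Raw shares: Unit 5B 9,127/16,636 × $8,450 = 4,635.92; Unit 3A 707/16,636 × $8,450 = 359.11; Unit G1 6,802/16,636 × $8,450 = 3,454.97.
After rounding ($25): Unit 5B $4,625; Unit 3A $350; Unit G1 $3,450. Sum = $8,425.
Difference $8,450 − $8,425 = +$25 applied to largest allocation (Unit 5B): Unit 5B becomes $4,650.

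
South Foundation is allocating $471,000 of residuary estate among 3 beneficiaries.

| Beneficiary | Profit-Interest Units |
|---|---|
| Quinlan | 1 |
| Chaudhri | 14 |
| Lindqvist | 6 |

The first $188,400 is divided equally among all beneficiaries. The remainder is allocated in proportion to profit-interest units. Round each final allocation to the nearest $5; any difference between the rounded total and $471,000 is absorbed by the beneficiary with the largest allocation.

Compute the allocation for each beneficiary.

Equal tier: $188,400 ÷ 3 = $62,800 apiece.
Remainder $282,600 by profit-interest units (total 21): Quinlan 13,457.14 → $13,455; Chaudhri 188,400.00 → $188,400; Lindqvist 80,742.86 → $80,745.
Totals: Quinlan $62,800 + $13,455 = $76,255; Chaudhri $62,800 + $188,400 = $251,200; Lindqvist $62,800 + $80,745 = $143,545.

Quinlan: $76,255 · Chaudhri: $251,200 · Lindqvist: $143,545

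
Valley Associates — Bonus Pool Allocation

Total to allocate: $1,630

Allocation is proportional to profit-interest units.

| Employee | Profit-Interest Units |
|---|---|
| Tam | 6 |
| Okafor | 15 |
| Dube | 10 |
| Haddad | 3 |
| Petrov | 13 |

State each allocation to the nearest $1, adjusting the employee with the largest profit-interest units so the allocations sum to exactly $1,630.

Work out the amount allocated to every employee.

Combined profit-interest units = 6 + 15 + 10 + 3 + 13 = 47.
Proportional shares: Tam 208.09; Okafor 520.21; Dube 346.81; Haddad 104.04; Petrov 450.85.
At nearest $1: Tam $208; Okafor $520; Dube $347; Haddad $104; Petrov $451. Sum = $1,630.
Rounded total matches; no reconciliation needed.

Tam: $208; Okafor: $520; Dube: $347; Haddad: $104; Petrov: $451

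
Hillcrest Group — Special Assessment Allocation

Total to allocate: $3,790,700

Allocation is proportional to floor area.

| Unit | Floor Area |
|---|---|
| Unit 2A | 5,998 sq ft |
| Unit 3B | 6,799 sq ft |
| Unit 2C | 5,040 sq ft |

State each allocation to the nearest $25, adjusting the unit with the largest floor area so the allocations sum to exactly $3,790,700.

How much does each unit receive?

Unit 2A: $1,274,700 · Unit 3B: $1,444,900 · Unit 2C: $1,071,100

Combined floor area = 5,998 + 6,799 + 5,040 = 17,837.
Unrounded shares: Unit 2A 1,274,688.49; Unit 3B 1,444,916.15; Unit 2C 1,071,095.36.
After rounding ($25): Unit 2A $1,274,700; Unit 3B $1,444,925; Unit 2C $1,071,100. Sum = $3,790,725.
Difference $3,790,700 − $3,790,725 = −$25 applied to largest floor area (Unit 3B): Unit 3B becomes $1,444,900.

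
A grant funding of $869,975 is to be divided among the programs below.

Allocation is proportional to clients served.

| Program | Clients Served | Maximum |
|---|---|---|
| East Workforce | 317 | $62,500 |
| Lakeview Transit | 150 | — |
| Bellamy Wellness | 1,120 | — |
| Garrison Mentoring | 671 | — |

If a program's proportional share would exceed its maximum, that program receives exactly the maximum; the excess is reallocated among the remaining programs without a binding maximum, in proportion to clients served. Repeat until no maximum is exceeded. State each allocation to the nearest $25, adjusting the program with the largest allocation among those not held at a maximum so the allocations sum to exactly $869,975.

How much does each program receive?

East Workforce: $62,500 | Lakeview Transit: $62,400 | Bellamy Wellness: $465,925 | Garrison Mentoring: $279,150

Sum of clients served: 2,258.
Pro-rata shares before constraints: East Workforce 122,135.55; Lakeview Transit 57,792.85; Bellamy Wellness 431,519.93; Garrison Mentoring 258,526.67.
Capped: East Workforce ($62,500); residual $807,475 reallocated over remaining clients served 1,941.
Remaining shares: Lakeview Transit 62,401.47 → $62,400; Bellamy Wellness 465,930.96 → $465,925; Garrison Mentoring 279,142.57 → $279,150.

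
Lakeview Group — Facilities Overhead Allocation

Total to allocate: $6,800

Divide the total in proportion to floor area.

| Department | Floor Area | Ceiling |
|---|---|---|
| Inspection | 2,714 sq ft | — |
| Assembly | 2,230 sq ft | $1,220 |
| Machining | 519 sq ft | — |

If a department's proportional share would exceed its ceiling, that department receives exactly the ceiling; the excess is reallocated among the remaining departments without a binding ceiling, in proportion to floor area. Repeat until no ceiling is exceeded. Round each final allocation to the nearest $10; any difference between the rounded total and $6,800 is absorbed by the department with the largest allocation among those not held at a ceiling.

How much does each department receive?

Inspection: $4,680 | Assembly: $1,220 | Machining: $900

Floor area total: 5,463.
Proportional shares (ignoring caps): Inspection 3,378.22; Assembly 2,775.76; Machining 646.02.
Cap binds for Assembly ($1,220); remaining pool $5,580 reallocated over remaining floor area 3,233.
Redistributed shares: Inspection 4,684.23 → $4,680; Machining 895.77 → $900.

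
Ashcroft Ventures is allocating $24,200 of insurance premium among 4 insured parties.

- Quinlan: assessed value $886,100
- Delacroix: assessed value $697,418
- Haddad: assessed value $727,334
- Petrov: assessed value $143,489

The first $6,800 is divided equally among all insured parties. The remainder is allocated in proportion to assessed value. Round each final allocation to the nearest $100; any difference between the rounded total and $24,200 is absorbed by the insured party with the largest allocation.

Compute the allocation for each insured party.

Equal tier: $6,800 ÷ 4 = $1,700 apiece.
Remainder $17,400 by assessed value (total 2,454,341): Quinlan 6,281.99 → $6,300; Delacroix 4,944.33 → $4,900; Haddad 5,156.42 → $5,200; Petrov 1,017.26 → $1,000.
Totals: Quinlan $1,700 + $6,300 = $8,000; Delacroix $1,700 + $4,900 = $6,600; Haddad $1,700 + $5,200 = $6,900; Petrov $1,700 + $1,000 = $2,700.

Quinlan: $8,000; Delacroix: $6,600; Haddad: $6,900; Petrov: $2,700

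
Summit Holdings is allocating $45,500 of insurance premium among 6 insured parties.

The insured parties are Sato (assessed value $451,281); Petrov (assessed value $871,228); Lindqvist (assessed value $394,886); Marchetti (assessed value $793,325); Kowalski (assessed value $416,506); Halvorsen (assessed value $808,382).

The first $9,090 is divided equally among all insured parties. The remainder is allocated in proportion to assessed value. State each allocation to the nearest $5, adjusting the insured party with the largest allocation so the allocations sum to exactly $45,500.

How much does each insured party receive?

Sato: $5,915 | Petrov: $10,005 | Lindqvist: $5,365 | Marchetti: $9,245 | Kowalski: $5,575 | Halvorsen: $9,395

Equal tier: $9,090 ÷ 6 = $1,515 apiece.
Remainder $36,410 by assessed value (total 3,735,608): Sato 4,398.52 → $4,400; Petrov 8,491.63 → $8,490; Lindqvist 3,848.85 → $3,850; Marchetti 7,732.33 → $7,730; Kowalski 4,059.58 → $4,060; Halvorsen 7,879.09 → $7,880.
Totals: Sato $1,515 + $4,400 = $5,915; Petrov $1,515 + $8,490 = $10,005; Lindqvist $1,515 + $3,850 = $5,365; Marchetti $1,515 + $7,730 = $9,245; Kowalski $1,515 + $4,060 = $5,575; Halvorsen $1,515 + $7,880 = $9,395.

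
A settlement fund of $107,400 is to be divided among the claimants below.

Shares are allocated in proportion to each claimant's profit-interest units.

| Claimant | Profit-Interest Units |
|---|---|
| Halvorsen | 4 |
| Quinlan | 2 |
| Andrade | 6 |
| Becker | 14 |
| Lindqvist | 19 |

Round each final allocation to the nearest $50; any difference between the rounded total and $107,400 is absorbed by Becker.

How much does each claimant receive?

Halvorsen: $9,550 | Quinlan: $4,750 | Andrade: $14,300 | Becker: $33,450 | Lindqvist: $45,350

Sum of profit-interest units: 45.
Pro-rata amounts: Halvorsen 4/45 × $107,400 = 9,546.67; Quinlan 2/45 × $107,400 = 4,773.33; Andrade 6/45 × $107,400 = 14,320.00; Becker 14/45 × $107,400 = 33,413.33; Lindqvist 19/45 × $107,400 = 45,346.67.
Rounded to nearest $50: Halvorsen $9,550; Quinlan $4,750; Andrade $14,300; Becker $33,400; Lindqvist $45,350. Sum = $107,350.
Difference $107,400 − $107,350 = +$50 applied to Becker: Becker becomes $33,450.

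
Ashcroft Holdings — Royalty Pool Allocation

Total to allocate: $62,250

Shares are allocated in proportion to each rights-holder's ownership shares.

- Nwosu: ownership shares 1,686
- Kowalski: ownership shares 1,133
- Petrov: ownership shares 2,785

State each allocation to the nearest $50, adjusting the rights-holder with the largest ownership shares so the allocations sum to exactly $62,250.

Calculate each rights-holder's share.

Nwosu: $18,750; Kowalski: $12,600; Petrov: $30,900

Sum of ownership shares: 1,686 + 1,133 + 2,785 = 5,604.
Proportional shares: Nwosu 18,728.32; Kowalski 12,585.52; Petrov 30,936.16.
Rounded to nearest $50: Nwosu $18,750; Kowalski $12,600; Petrov $30,950. Sum = $62,300.
Difference $62,250 − $62,300 = −$50 applied to largest ownership shares (Petrov): Petrov becomes $30,900.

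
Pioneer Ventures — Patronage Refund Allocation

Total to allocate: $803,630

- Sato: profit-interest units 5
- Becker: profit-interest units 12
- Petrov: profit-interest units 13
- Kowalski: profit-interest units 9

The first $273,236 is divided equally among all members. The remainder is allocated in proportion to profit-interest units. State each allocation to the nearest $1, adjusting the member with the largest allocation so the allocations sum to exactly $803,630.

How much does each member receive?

Sato: $136,308 · Becker: $231,507 · Petrov: $245,107 · Kowalski: $190,708

First tranche $273,236 split equally: $68,309 each.
Remainder $530,394 by profit-interest units (total 39): Sato 67,999.23 → $67,999; Becker 163,198.15 → $163,198; Petrov 176,798.00 → $176,798; Kowalski 122,398.62 → $122,399.
Totals: Sato $68,309 + $67,999 = $136,308; Becker $68,309 + $163,198 = $231,507; Petrov $68,309 + $176,798 = $245,107; Kowalski $68,309 + $122,399 = $190,708.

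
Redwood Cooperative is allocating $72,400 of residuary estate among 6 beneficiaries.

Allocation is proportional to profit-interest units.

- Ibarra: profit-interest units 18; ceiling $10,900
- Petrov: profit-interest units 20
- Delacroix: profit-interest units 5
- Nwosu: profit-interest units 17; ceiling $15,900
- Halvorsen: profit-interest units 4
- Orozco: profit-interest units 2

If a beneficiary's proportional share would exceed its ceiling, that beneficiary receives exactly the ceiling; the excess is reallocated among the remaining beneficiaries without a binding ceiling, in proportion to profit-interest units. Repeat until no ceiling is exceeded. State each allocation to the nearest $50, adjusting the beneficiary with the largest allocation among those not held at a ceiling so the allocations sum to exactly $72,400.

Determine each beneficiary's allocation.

Total profit-interest units = 66.
Proportional shares (ignoring caps): Ibarra 19,745.45; Petrov 21,939.39; Delacroix 5,484.85; Nwosu 18,648.48; Halvorsen 4,387.88; Orozco 2,193.94.
Capped: Ibarra ($10,900), Nwosu ($15,900); balance $45,600 reallocated over remaining profit-interest units 31.
Remaining shares: Petrov 29,419.35 → $29,400; Delacroix 7,354.84 → $7,350; Halvorsen 5,883.87 → $5,900; Orozco 2,941.94 → $2,950.

Ibarra: $10,900 · Petrov: $29,400 · Delacroix: $7,350 · Nwosu: $15,900 · Halvorsen: $5,900 · Orozco: $2,950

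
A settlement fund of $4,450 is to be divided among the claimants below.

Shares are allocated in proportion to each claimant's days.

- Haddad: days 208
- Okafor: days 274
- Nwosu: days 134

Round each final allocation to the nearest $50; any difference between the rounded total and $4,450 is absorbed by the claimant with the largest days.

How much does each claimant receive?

Haddad: $1,500 · Okafor: $2,000 · Nwosu: $950

Combined days = 208 + 274 + 134 = 616.
Proportional shares: Haddad 1,502.60; Okafor 1,979.38; Nwosu 968.02.
Rounded to nearest $50: Haddad $1,500; Okafor $2,000; Nwosu $950. Sum = $4,450.
Rounded total matches; no reconciliation needed.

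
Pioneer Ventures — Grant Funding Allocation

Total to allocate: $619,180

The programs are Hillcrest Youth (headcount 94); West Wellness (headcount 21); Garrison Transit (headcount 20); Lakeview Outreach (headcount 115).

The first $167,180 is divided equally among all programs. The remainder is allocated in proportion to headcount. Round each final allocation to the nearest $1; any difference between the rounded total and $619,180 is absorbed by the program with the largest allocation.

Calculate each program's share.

Equal tier: $167,180 ÷ 4 = $41,795 apiece.
Remainder $452,000 by headcount (total 250): Hillcrest Youth 169,952.00 → $169,952; West Wellness 37,968.00 → $37,968; Garrison Transit 36,160.00 → $36,160; Lakeview Outreach 207,920.00 → $207,920.
Totals: Hillcrest Youth $41,795 + $169,952 = $211,747; West Wellness $41,795 + $37,968 = $79,763; Garrison Transit $41,795 + $36,160 = $77,955; Lakeview Outreach $41,795 + $207,920 = $249,715.

Hillcrest Youth: $211,747 · West Wellness: $79,763 · Garrison Transit: $77,955 · Lakeview Outreach: $249,715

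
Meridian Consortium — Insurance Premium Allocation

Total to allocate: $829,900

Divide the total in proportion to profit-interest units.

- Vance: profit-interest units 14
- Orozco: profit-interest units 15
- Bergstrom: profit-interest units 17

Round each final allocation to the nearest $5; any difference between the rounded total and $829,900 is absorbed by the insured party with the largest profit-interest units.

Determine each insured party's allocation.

Vance: $252,580; Orozco: $270,620; Bergstrom: $306,700

Combined profit-interest units = 14 + 15 + 17 = 46.
Unrounded shares: Vance 252,578.26; Orozco 270,619.57; Bergstrom 306,702.17.
At nearest $5: Vance $252,580; Orozco $270,620; Bergstrom $306,700. Sum = $829,900.
No rounding difference to absorb.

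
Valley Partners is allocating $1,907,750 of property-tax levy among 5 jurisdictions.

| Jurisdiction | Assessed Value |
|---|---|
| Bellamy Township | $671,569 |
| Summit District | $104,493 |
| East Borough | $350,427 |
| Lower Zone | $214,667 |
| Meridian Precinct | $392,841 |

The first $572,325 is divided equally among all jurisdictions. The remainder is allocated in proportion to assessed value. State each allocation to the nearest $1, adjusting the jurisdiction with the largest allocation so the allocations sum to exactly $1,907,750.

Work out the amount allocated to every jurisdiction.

Bellamy Township: $631,668; Summit District: $194,940; East Borough: $384,344; Lower Zone: $279,789; Meridian Precinct: $417,009

First tranche $572,325 split equally: $114,465 each.
Remainder $1,335,425 by assessed value (total 1,733,997): Bellamy Township 517,203.91 → $517,204; Summit District 80,474.51 → $80,475; East Borough 269,878.77 → $269,879; Lower Zone 165,324.21 → $165,324; Meridian Precinct 302,543.60 → $302,544.
Rounding difference −$1 on remainder applied to Bellamy Township.
Totals: Bellamy Township $114,465 + $517,203 = $631,668; Summit District $114,465 + $80,475 = $194,940; East Borough $114,465 + $269,879 = $384,344; Lower Zone $114,465 + $165,324 = $279,789; Meridian Precinct $114,465 + $302,544 = $417,009.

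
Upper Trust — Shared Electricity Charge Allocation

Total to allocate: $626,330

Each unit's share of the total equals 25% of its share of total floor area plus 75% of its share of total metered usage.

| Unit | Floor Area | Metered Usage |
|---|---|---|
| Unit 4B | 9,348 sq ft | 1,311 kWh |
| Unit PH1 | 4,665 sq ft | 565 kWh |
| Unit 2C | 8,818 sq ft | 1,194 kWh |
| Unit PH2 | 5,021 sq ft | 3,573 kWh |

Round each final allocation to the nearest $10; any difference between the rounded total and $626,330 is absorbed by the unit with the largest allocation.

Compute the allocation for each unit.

Unit 4B: $145,260 | Unit PH1: $66,180 | Unit 2C: $134,010 | Unit PH2: $280,880

Floor area total 27,852; metered usage total 6,643.
Blended shares (25% floor area + 75% metered usage): Unit 4B 0.2319; Unit PH1 0.1057; Unit 2C 0.2140; Unit PH2 0.4485.
Raw shares: Unit 4B 145,258.92; Unit PH1 66,179.32; Unit 2C 134,005.85; Unit PH2 280,885.91.
At nearest $10: Unit 4B $145,260; Unit PH1 $66,180; Unit 2C $134,010; Unit PH2 $280,890. Sum = $626,340.
Difference $626,330 − $626,340 = −$10 applied to largest allocation (Unit PH2): Unit PH2 becomes $280,880.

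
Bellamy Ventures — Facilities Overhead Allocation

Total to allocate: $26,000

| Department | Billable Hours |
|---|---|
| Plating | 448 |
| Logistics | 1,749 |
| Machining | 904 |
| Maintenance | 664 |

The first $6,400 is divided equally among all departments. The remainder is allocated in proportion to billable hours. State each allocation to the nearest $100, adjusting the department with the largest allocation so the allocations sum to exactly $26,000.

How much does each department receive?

$6,400 shared equally gives $1,600 per department.
Remainder $19,600 by billable hours (total 3,765): Plating 2,332.22 → $2,300; Logistics 9,105.02 → $9,100; Machining 4,706.08 → $4,700; Maintenance 3,456.68 → $3,500.
Totals: Plating $1,600 + $2,300 = $3,900; Logistics $1,600 + $9,100 = $10,700; Machining $1,600 + $4,700 = $6,300; Maintenance $1,600 + $3,500 = $5,100.

Plating: $3,900 · Logistics: $10,700 · Machining: $6,300 · Maintenance: $5,100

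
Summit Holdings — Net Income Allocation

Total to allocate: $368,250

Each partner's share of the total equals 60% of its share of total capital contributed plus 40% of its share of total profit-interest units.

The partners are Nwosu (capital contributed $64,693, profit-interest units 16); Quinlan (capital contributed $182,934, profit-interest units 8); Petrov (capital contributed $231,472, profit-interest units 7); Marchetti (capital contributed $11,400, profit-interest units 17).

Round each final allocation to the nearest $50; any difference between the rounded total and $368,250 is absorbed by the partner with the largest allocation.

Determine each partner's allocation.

Capital contributed total 490,499; profit-interest units total 48.
Combined weights (60% capital contributed + 40% profit-interest units): Nwosu 0.2125; Quinlan 0.2904; Petrov 0.3415; Marchetti 0.1556.
Raw shares: Nwosu 78,241.59; Quinlan 106,954.38; Petrov 125,750.04; Marchetti 57,303.99.
After rounding ($50): Nwosu $78,250; Quinlan $106,950; Petrov $125,750; Marchetti $57,300. Sum = $368,250.
No rounding difference to absorb.

Nwosu: $78,250 · Quinlan: $106,950 · Petrov: $125,750 · Marchetti: $57,300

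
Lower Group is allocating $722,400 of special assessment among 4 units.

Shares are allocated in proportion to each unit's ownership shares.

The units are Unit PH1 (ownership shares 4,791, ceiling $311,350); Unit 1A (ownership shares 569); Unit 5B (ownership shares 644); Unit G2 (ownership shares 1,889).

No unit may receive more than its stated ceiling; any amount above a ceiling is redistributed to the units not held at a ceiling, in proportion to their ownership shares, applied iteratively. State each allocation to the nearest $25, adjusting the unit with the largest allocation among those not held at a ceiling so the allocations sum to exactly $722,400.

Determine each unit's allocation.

Unit PH1: $311,350 · Unit 1A: $75,400 · Unit 5B: $85,325 · Unit G2: $250,325

Total ownership shares = 7,893.
Proportional shares (ignoring caps): Unit PH1 438,492.13; Unit 1A 52,077.23; Unit 5B 58,941.54; Unit G2 172,889.09.
Cap binds for Unit PH1 ($311,350); remaining pool $411,050 reallocated over remaining ownership shares 3,102.
Shares after redistribution: Unit 1A 75,398.92 → $75,400; Unit 5B 85,337.27 → $85,325; Unit G2 250,313.81 → $250,325.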